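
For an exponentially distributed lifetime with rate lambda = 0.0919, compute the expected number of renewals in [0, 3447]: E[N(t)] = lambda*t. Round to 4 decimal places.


lambda = 0.0919
t = 3447
E[N(t)] = lambda * t
E[N(t)] = 0.0919 * 3447
E[N(t)] = 316.7793

316.7793


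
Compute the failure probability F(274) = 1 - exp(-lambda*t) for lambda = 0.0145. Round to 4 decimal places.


lambda = 0.0145, t = 274
lambda * t = 3.973
exp(-3.973) = 0.0188
F(t) = 1 - 0.0188
F(t) = 0.9812

0.9812


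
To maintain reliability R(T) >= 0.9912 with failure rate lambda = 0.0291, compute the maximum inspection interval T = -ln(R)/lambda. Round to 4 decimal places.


R_target = 0.9912
lambda = 0.0291
-ln(0.9912) = 0.0088
T = 0.0088 / 0.0291
T = 0.3037

0.3037


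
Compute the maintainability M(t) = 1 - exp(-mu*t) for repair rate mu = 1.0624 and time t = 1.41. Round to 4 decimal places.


mu = 1.0624, t = 1.41
mu * t = 1.0624 * 1.41 = 1.498
exp(-1.498) = 0.2236
M(t) = 1 - 0.2236
M(t) = 0.7764

0.7764


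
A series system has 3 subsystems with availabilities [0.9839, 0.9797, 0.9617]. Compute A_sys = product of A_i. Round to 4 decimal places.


Subsystems: [0.9839, 0.9797, 0.9617]
After subsystem 1 (A=0.9839): product = 0.9839
After subsystem 2 (A=0.9797): product = 0.9639
After subsystem 3 (A=0.9617): product = 0.927
A_sys = 0.927

0.927


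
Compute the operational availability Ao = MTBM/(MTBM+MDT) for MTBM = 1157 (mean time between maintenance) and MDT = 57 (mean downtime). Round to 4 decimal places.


MTBM = 1157
MDT = 57
MTBM + MDT = 1214
Ao = 1157 / 1214
Ao = 0.953

0.953


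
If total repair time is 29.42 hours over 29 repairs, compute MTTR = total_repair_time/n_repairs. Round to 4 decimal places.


total_repair_time = 29.42
n_repairs = 29
MTTR = 29.42 / 29
MTTR = 1.0145

1.0145


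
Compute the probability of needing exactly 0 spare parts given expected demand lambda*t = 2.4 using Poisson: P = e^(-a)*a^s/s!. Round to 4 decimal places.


a = 2.4, s = 0
e^(-a) = e^(-2.4) = 0.0907
a^s = 2.4^0 = 1.0
s! = 1
P = 0.0907 * 1.0 / 1
P = 0.0907

0.0907


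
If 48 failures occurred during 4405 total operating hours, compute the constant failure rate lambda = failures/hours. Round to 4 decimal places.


failures = 48
total_hours = 4405
lambda = 48 / 4405
lambda = 0.0109

0.0109


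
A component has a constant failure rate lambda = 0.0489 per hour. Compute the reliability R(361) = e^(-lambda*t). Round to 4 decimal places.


lambda = 0.0489
t = 361
lambda * t = 17.6529
R(t) = e^(-17.6529)
R(t) = 0.0

0.0


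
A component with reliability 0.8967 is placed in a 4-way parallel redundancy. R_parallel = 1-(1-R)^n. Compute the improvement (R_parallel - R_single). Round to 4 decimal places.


R_single = 0.8967, n = 4
1 - R_single = 0.1033
(1 - R_single)^n = 0.1033^4 = 0.0001
R_parallel = 1 - 0.0001 = 0.9999
Improvement = 0.9999 - 0.8967
Improvement = 0.1032

0.1032


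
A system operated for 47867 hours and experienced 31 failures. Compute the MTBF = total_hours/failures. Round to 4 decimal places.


total_hours = 47867
failures = 31
MTBF = 47867 / 31
MTBF = 1544.0968

1544.0968


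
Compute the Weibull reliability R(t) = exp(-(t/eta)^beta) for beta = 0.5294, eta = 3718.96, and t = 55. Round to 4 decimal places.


beta = 0.5294, eta = 3718.96, t = 55
t/eta = 55 / 3718.96 = 0.0148
(t/eta)^beta = 0.0148^0.5294 = 0.1074
R(t) = exp(-0.1074)
R(t) = 0.8981

0.8981


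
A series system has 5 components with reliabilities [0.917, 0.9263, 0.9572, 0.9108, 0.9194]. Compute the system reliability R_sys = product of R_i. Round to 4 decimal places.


Components: [0.917, 0.9263, 0.9572, 0.9108, 0.9194]
After component 1 (R=0.917): product = 0.917
After component 2 (R=0.9263): product = 0.8494
After component 3 (R=0.9572): product = 0.8131
After component 4 (R=0.9108): product = 0.7405
After component 5 (R=0.9194): product = 0.6808
R_sys = 0.6808

0.6808


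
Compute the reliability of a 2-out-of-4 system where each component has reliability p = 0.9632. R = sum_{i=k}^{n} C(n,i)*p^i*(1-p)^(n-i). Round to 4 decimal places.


k = 2, n = 4, p = 0.9632
i=2: C(4,2)=6 * 0.9632^2 * 0.0368^2 = 0.0075
i=3: C(4,3)=4 * 0.9632^3 * 0.0368^1 = 0.1315
i=4: C(4,4)=1 * 0.9632^4 * 0.0368^0 = 0.8607
R = sum of terms = 0.9998

0.9998


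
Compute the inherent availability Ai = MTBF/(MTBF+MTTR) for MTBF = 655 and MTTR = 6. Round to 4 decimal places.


MTBF = 655
MTTR = 6
MTBF + MTTR = 661
Ai = 655 / 661
Ai = 0.9909

0.9909


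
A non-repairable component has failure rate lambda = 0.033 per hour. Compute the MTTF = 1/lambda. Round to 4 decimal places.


lambda = 0.033
MTTF = 1 / 0.033
MTTF = 30.303

30.303


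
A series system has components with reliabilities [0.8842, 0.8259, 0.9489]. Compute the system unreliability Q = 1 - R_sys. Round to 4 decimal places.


Components: [0.8842, 0.8259, 0.9489]
After component 1: product = 0.8842
After component 2: product = 0.7303
After component 3: product = 0.6929
R_sys = 0.6929
Q = 1 - 0.6929 = 0.3071

0.3071


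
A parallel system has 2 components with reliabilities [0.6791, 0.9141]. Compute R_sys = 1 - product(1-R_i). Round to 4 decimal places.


Components: [0.6791, 0.9141]
(1 - 0.6791) = 0.3209, running product = 0.3209
(1 - 0.9141) = 0.0859, running product = 0.0276
Product of (1-R_i) = 0.0276
R_sys = 1 - 0.0276 = 0.9724

0.9724


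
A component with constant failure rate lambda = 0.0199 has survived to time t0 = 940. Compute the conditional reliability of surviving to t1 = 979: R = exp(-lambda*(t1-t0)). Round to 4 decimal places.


lambda = 0.0199
t0 = 940, t1 = 979
t1 - t0 = 39
lambda * (t1-t0) = 0.0199 * 39 = 0.7761
R = exp(-0.7761)
R = 0.4602

0.4602


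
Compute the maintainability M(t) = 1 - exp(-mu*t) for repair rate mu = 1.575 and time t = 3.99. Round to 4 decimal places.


mu = 1.575, t = 3.99
mu * t = 1.575 * 3.99 = 6.2843
exp(-6.2843) = 0.0019
M(t) = 1 - 0.0019
M(t) = 0.9981

0.9981


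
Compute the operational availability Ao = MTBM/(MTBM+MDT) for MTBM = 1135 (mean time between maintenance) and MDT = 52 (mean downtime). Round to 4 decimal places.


MTBM = 1135
MDT = 52
MTBM + MDT = 1187
Ao = 1135 / 1187
Ao = 0.9562

0.9562


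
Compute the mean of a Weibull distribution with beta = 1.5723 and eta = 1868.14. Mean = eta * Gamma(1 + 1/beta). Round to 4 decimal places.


beta = 1.5723, eta = 1868.14
1/beta = 0.636
1 + 1/beta = 1.636
Gamma(1.636) = 0.8981
Mean = 1868.14 * 0.8981
Mean = 1677.7302

1677.7302


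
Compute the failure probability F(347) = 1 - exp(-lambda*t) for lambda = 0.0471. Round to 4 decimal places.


lambda = 0.0471, t = 347
lambda * t = 16.3437
exp(-16.3437) = 0.0
F(t) = 1 - 0.0
F(t) = 1.0

1.0


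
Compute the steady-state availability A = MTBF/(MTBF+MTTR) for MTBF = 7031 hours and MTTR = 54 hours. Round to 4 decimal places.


MTBF = 7031
MTTR = 54
MTBF + MTTR = 7085
A = 7031 / 7085
A = 0.9924

0.9924


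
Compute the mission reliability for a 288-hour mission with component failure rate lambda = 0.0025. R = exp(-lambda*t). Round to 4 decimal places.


lambda = 0.0025
mission_time = 288
lambda * t = 0.0025 * 288 = 0.72
R = exp(-0.72)
R = 0.4868

0.4868


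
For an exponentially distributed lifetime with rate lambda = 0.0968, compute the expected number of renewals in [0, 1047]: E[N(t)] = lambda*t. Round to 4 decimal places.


lambda = 0.0968
t = 1047
E[N(t)] = lambda * t
E[N(t)] = 0.0968 * 1047
E[N(t)] = 101.3496

101.3496


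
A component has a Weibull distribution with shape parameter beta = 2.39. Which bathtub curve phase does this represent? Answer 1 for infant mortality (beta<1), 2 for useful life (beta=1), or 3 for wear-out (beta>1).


beta = 2.39
Compare beta to 1:
beta < 1 => infant mortality (phase 1)
beta = 1 => useful life (phase 2)
beta > 1 => wear-out (phase 3)
Since beta = 2.39, this is wear-out (increasing failure rate)
Phase = 3

3


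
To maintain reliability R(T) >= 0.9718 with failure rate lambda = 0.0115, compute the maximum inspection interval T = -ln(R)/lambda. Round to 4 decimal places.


R_target = 0.9718
lambda = 0.0115
-ln(0.9718) = 0.0286
T = 0.0286 / 0.0115
T = 2.4874

2.4874


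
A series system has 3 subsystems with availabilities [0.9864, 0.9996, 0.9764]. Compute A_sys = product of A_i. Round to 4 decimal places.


Subsystems: [0.9864, 0.9996, 0.9764]
After subsystem 1 (A=0.9864): product = 0.9864
After subsystem 2 (A=0.9996): product = 0.986
After subsystem 3 (A=0.9764): product = 0.9627
A_sys = 0.9627

0.9627


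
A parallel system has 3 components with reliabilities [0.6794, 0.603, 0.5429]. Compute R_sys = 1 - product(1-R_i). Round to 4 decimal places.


Components: [0.6794, 0.603, 0.5429]
(1 - 0.6794) = 0.3206, running product = 0.3206
(1 - 0.603) = 0.397, running product = 0.1273
(1 - 0.5429) = 0.4571, running product = 0.0582
Product of (1-R_i) = 0.0582
R_sys = 1 - 0.0582 = 0.9418

0.9418


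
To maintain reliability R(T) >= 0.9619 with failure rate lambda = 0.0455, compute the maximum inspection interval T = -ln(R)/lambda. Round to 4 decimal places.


R_target = 0.9619
lambda = 0.0455
-ln(0.9619) = 0.0388
T = 0.0388 / 0.0455
T = 0.8537

0.8537


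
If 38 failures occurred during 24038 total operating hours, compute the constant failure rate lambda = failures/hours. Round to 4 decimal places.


failures = 38
total_hours = 24038
lambda = 38 / 24038
lambda = 0.0016

0.0016


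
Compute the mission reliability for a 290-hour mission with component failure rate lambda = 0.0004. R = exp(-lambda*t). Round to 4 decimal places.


lambda = 0.0004
mission_time = 290
lambda * t = 0.0004 * 290 = 0.116
R = exp(-0.116)
R = 0.8905

0.8905


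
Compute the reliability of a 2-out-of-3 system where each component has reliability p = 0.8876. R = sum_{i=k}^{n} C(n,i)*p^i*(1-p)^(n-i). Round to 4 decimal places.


k = 2, n = 3, p = 0.8876
i=2: C(3,2)=3 * 0.8876^2 * 0.1124^1 = 0.2657
i=3: C(3,3)=1 * 0.8876^3 * 0.1124^0 = 0.6993
R = sum of terms = 0.9649

0.9649


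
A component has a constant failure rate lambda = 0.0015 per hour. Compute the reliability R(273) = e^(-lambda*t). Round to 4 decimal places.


lambda = 0.0015
t = 273
lambda * t = 0.4095
R(t) = e^(-0.4095)
R(t) = 0.664

0.664


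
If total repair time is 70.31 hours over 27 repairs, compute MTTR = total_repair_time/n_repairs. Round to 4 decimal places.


total_repair_time = 70.31
n_repairs = 27
MTTR = 70.31 / 27
MTTR = 2.6041

2.6041


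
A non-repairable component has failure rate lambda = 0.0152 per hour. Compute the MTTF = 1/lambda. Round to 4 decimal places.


lambda = 0.0152
MTTF = 1 / 0.0152
MTTF = 65.7895

65.7895


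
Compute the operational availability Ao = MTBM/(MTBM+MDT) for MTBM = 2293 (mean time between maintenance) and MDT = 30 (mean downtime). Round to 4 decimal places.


MTBM = 2293
MDT = 30
MTBM + MDT = 2323
Ao = 2293 / 2323
Ao = 0.9871

0.9871


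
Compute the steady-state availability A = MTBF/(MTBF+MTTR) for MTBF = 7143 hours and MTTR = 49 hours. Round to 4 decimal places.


MTBF = 7143
MTTR = 49
MTBF + MTTR = 7192
A = 7143 / 7192
A = 0.9932

0.9932


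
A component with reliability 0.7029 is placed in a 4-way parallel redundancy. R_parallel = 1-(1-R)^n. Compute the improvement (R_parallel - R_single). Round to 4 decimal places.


R_single = 0.7029, n = 4
1 - R_single = 0.2971
(1 - R_single)^n = 0.2971^4 = 0.0078
R_parallel = 1 - 0.0078 = 0.9922
Improvement = 0.9922 - 0.7029
Improvement = 0.2893

0.2893


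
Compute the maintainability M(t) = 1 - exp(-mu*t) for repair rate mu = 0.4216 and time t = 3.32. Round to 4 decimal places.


mu = 0.4216, t = 3.32
mu * t = 0.4216 * 3.32 = 1.3997
exp(-1.3997) = 0.2467
M(t) = 1 - 0.2467
M(t) = 0.7533

0.7533


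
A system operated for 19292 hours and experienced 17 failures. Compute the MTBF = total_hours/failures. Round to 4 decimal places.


total_hours = 19292
failures = 17
MTBF = 19292 / 17
MTBF = 1134.8235

1134.8235


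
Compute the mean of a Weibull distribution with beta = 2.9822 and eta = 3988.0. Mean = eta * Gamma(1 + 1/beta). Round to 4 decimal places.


beta = 2.9822, eta = 3988.0
1/beta = 0.3353
1 + 1/beta = 1.3353
Gamma(1.3353) = 0.8927
Mean = 3988.0 * 0.8927
Mean = 3560.2746

3560.2746


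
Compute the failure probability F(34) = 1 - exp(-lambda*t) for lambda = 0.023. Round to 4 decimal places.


lambda = 0.023, t = 34
lambda * t = 0.782
exp(-0.782) = 0.4575
F(t) = 1 - 0.4575
F(t) = 0.5425

0.5425


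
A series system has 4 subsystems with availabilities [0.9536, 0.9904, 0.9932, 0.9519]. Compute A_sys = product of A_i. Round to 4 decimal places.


Subsystems: [0.9536, 0.9904, 0.9932, 0.9519]
After subsystem 1 (A=0.9536): product = 0.9536
After subsystem 2 (A=0.9904): product = 0.9444
After subsystem 3 (A=0.9932): product = 0.938
After subsystem 4 (A=0.9519): product = 0.8929
A_sys = 0.8929

0.8929


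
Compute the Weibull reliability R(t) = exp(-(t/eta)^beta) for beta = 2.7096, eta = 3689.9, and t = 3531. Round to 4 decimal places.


beta = 2.7096, eta = 3689.9, t = 3531
t/eta = 3531 / 3689.9 = 0.9569
(t/eta)^beta = 0.9569^2.7096 = 0.8876
R(t) = exp(-0.8876)
R(t) = 0.4117

0.4117


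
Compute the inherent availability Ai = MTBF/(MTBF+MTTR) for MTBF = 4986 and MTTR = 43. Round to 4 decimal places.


MTBF = 4986
MTTR = 43
MTBF + MTTR = 5029
Ai = 4986 / 5029
Ai = 0.9914

0.9914


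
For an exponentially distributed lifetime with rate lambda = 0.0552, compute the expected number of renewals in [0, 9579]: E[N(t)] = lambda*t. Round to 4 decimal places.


lambda = 0.0552
t = 9579
E[N(t)] = lambda * t
E[N(t)] = 0.0552 * 9579
E[N(t)] = 528.7608

528.7608


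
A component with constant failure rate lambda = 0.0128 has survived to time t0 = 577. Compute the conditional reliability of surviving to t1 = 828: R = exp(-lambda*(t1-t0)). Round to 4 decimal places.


lambda = 0.0128
t0 = 577, t1 = 828
t1 - t0 = 251
lambda * (t1-t0) = 0.0128 * 251 = 3.2128
R = exp(-3.2128)
R = 0.0402

0.0402


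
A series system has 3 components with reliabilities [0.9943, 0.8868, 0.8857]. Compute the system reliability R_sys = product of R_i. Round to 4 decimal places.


Components: [0.9943, 0.8868, 0.8857]
After component 1 (R=0.9943): product = 0.9943
After component 2 (R=0.8868): product = 0.8817
After component 3 (R=0.8857): product = 0.781
R_sys = 0.781

0.781


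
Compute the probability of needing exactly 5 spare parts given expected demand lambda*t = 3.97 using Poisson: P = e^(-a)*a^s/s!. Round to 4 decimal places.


a = 3.97, s = 5
e^(-a) = e^(-3.97) = 0.0189
a^s = 3.97^5 = 986.1717
s! = 120
P = 0.0189 * 986.1717 / 120
P = 0.1551

0.1551


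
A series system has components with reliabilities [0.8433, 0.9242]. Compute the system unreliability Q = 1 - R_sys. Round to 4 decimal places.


Components: [0.8433, 0.9242]
After component 1: product = 0.8433
After component 2: product = 0.7794
R_sys = 0.7794
Q = 1 - 0.7794 = 0.2206

0.2206


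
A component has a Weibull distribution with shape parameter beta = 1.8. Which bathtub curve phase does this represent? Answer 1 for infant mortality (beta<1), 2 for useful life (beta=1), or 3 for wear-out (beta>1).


beta = 1.8
Compare beta to 1:
beta < 1 => infant mortality (phase 1)
beta = 1 => useful life (phase 2)
beta > 1 => wear-out (phase 3)
Since beta = 1.8, this is wear-out (increasing failure rate)
Phase = 3

3


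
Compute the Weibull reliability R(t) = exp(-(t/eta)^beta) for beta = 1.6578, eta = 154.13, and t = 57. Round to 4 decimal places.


beta = 1.6578, eta = 154.13, t = 57
t/eta = 57 / 154.13 = 0.3698
(t/eta)^beta = 0.3698^1.6578 = 0.1922
R(t) = exp(-0.1922)
R(t) = 0.8251

0.8251


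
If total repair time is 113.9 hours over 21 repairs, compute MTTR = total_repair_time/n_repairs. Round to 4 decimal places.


total_repair_time = 113.9
n_repairs = 21
MTTR = 113.9 / 21
MTTR = 5.4238

5.4238


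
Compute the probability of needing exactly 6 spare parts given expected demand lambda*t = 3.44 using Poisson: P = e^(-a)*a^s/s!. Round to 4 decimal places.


a = 3.44, s = 6
e^(-a) = e^(-3.44) = 0.0321
a^s = 3.44^6 = 1657.1074
s! = 720
P = 0.0321 * 1657.1074 / 720
P = 0.0738

0.0738


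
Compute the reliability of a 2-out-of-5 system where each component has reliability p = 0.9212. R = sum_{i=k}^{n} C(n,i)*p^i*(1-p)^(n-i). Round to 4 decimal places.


k = 2, n = 5, p = 0.9212
i=2: C(5,2)=10 * 0.9212^2 * 0.0788^3 = 0.0042
i=3: C(5,3)=10 * 0.9212^3 * 0.0788^2 = 0.0485
i=4: C(5,4)=5 * 0.9212^4 * 0.0788^1 = 0.2837
i=5: C(5,5)=1 * 0.9212^5 * 0.0788^0 = 0.6634
R = sum of terms = 0.9998

0.9998


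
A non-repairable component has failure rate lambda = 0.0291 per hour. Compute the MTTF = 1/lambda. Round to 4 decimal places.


lambda = 0.0291
MTTF = 1 / 0.0291
MTTF = 34.3643

34.3643


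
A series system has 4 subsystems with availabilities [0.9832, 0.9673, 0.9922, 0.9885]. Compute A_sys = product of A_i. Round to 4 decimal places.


Subsystems: [0.9832, 0.9673, 0.9922, 0.9885]
After subsystem 1 (A=0.9832): product = 0.9832
After subsystem 2 (A=0.9673): product = 0.951
After subsystem 3 (A=0.9922): product = 0.9436
After subsystem 4 (A=0.9885): product = 0.9328
A_sys = 0.9328

0.9328


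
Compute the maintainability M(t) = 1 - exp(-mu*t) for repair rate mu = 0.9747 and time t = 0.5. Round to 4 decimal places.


mu = 0.9747, t = 0.5
mu * t = 0.9747 * 0.5 = 0.4874
exp(-0.4874) = 0.6143
M(t) = 1 - 0.6143
M(t) = 0.3857

0.3857


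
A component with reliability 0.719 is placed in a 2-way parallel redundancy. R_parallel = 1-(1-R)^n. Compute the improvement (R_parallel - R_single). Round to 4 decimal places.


R_single = 0.719, n = 2
1 - R_single = 0.281
(1 - R_single)^n = 0.281^2 = 0.079
R_parallel = 1 - 0.079 = 0.921
Improvement = 0.921 - 0.719
Improvement = 0.202

0.202


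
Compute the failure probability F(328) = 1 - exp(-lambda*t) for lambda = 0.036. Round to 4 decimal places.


lambda = 0.036, t = 328
lambda * t = 11.808
exp(-11.808) = 0.0
F(t) = 1 - 0.0
F(t) = 1.0

1.0


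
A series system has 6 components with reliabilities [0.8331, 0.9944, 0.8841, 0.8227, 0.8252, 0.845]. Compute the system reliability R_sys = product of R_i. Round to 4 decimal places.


Components: [0.8331, 0.9944, 0.8841, 0.8227, 0.8252, 0.845]
After component 1 (R=0.8331): product = 0.8331
After component 2 (R=0.9944): product = 0.8284
After component 3 (R=0.8841): product = 0.7324
After component 4 (R=0.8227): product = 0.6026
After component 5 (R=0.8252): product = 0.4972
After component 6 (R=0.845): product = 0.4202
R_sys = 0.4202

0.4202


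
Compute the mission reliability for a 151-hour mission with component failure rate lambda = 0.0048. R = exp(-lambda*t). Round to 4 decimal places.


lambda = 0.0048
mission_time = 151
lambda * t = 0.0048 * 151 = 0.7248
R = exp(-0.7248)
R = 0.4844

0.4844


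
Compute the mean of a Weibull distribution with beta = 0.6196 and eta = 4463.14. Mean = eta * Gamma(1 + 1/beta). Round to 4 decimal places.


beta = 0.6196, eta = 4463.14
1/beta = 1.6139
1 + 1/beta = 2.6139
Gamma(2.6139) = 1.4447
Mean = 4463.14 * 1.4447
Mean = 6448.0823

6448.0823


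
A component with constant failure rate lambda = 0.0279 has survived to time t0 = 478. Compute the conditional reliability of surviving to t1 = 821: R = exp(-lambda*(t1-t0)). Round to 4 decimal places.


lambda = 0.0279
t0 = 478, t1 = 821
t1 - t0 = 343
lambda * (t1-t0) = 0.0279 * 343 = 9.5697
R = exp(-9.5697)
R = 0.0001

0.0001


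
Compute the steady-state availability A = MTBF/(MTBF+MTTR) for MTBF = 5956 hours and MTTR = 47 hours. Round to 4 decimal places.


MTBF = 5956
MTTR = 47
MTBF + MTTR = 6003
A = 5956 / 6003
A = 0.9922

0.9922


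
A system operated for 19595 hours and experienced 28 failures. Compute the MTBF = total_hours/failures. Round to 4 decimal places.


total_hours = 19595
failures = 28
MTBF = 19595 / 28
MTBF = 699.8214

699.8214


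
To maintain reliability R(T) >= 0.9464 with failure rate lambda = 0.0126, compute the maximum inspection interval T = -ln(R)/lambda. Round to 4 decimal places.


R_target = 0.9464
lambda = 0.0126
-ln(0.9464) = 0.0551
T = 0.0551 / 0.0126
T = 4.3722

4.3722


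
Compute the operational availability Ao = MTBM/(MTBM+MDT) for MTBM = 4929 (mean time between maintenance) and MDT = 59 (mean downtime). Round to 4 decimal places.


MTBM = 4929
MDT = 59
MTBM + MDT = 4988
Ao = 4929 / 4988
Ao = 0.9882

0.9882


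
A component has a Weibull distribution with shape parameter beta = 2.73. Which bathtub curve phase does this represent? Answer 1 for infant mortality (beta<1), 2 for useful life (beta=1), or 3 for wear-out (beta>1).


beta = 2.73
Compare beta to 1:
beta < 1 => infant mortality (phase 1)
beta = 1 => useful life (phase 2)
beta > 1 => wear-out (phase 3)
Since beta = 2.73, this is wear-out (increasing failure rate)
Phase = 3

3


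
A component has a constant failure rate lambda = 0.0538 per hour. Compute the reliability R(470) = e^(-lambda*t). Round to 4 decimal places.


lambda = 0.0538
t = 470
lambda * t = 25.286
R(t) = e^(-25.286)
R(t) = 0.0

0.0


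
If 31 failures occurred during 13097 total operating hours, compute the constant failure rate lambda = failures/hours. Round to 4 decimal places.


failures = 31
total_hours = 13097
lambda = 31 / 13097
lambda = 0.0024

0.0024


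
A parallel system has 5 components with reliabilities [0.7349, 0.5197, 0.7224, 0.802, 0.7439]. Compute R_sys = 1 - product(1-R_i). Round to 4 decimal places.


Components: [0.7349, 0.5197, 0.7224, 0.802, 0.7439]
(1 - 0.7349) = 0.2651, running product = 0.2651
(1 - 0.5197) = 0.4803, running product = 0.1273
(1 - 0.7224) = 0.2776, running product = 0.0353
(1 - 0.802) = 0.198, running product = 0.007
(1 - 0.7439) = 0.2561, running product = 0.0018
Product of (1-R_i) = 0.0018
R_sys = 1 - 0.0018 = 0.9982

0.9982


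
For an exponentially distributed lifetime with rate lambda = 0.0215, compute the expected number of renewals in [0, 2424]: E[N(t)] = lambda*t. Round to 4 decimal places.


lambda = 0.0215
t = 2424
E[N(t)] = lambda * t
E[N(t)] = 0.0215 * 2424
E[N(t)] = 52.116

52.116


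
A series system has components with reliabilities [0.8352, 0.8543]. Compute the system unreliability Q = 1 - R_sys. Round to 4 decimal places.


Components: [0.8352, 0.8543]
After component 1: product = 0.8352
After component 2: product = 0.7135
R_sys = 0.7135
Q = 1 - 0.7135 = 0.2865

0.2865


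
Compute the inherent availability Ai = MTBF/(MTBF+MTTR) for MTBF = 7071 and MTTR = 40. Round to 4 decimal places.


MTBF = 7071
MTTR = 40
MTBF + MTTR = 7111
Ai = 7071 / 7111
Ai = 0.9944

0.9944


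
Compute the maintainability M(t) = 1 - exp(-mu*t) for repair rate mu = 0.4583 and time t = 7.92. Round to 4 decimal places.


mu = 0.4583, t = 7.92
mu * t = 0.4583 * 7.92 = 3.6297
exp(-3.6297) = 0.0265
M(t) = 1 - 0.0265
M(t) = 0.9735

0.9735


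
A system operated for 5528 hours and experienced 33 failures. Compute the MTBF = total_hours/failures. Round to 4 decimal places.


total_hours = 5528
failures = 33
MTBF = 5528 / 33
MTBF = 167.5152

167.5152


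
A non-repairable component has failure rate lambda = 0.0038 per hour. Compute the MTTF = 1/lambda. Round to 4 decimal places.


lambda = 0.0038
MTTF = 1 / 0.0038
MTTF = 263.1579

263.1579


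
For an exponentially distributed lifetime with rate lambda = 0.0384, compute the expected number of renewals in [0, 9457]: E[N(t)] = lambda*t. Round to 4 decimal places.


lambda = 0.0384
t = 9457
E[N(t)] = lambda * t
E[N(t)] = 0.0384 * 9457
E[N(t)] = 363.1488

363.1488


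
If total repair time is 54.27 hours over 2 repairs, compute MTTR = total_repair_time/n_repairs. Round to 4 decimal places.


total_repair_time = 54.27
n_repairs = 2
MTTR = 54.27 / 2
MTTR = 27.135

27.135


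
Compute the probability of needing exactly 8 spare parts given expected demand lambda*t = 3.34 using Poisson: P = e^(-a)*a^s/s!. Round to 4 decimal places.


a = 3.34, s = 8
e^(-a) = e^(-3.34) = 0.0354
a^s = 3.34^8 = 15487.1582
s! = 40320
P = 0.0354 * 15487.1582 / 40320
P = 0.0136

0.0136


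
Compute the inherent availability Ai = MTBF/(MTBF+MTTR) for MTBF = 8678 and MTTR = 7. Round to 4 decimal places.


MTBF = 8678
MTTR = 7
MTBF + MTTR = 8685
Ai = 8678 / 8685
Ai = 0.9992

0.9992


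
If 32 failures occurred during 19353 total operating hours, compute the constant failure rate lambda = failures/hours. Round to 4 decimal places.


failures = 32
total_hours = 19353
lambda = 32 / 19353
lambda = 0.0017

0.0017


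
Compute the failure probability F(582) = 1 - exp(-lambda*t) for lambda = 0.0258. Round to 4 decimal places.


lambda = 0.0258, t = 582
lambda * t = 15.0156
exp(-15.0156) = 0.0
F(t) = 1 - 0.0
F(t) = 1.0

1.0


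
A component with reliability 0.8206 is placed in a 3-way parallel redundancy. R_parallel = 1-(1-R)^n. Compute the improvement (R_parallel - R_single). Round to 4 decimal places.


R_single = 0.8206, n = 3
1 - R_single = 0.1794
(1 - R_single)^n = 0.1794^3 = 0.0058
R_parallel = 1 - 0.0058 = 0.9942
Improvement = 0.9942 - 0.8206
Improvement = 0.1736

0.1736


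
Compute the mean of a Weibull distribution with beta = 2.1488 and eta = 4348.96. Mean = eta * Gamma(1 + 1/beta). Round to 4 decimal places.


beta = 2.1488, eta = 4348.96
1/beta = 0.4654
1 + 1/beta = 1.4654
Gamma(1.4654) = 0.8856
Mean = 4348.96 * 0.8856
Mean = 3851.479

3851.479


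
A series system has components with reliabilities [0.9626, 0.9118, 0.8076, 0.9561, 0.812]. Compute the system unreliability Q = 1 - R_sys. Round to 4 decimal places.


Components: [0.9626, 0.9118, 0.8076, 0.9561, 0.812]
After component 1: product = 0.9626
After component 2: product = 0.8777
After component 3: product = 0.7088
After component 4: product = 0.6777
After component 5: product = 0.5503
R_sys = 0.5503
Q = 1 - 0.5503 = 0.4497

0.4497


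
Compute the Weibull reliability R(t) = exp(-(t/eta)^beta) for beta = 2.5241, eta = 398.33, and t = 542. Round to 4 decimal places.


beta = 2.5241, eta = 398.33, t = 542
t/eta = 542 / 398.33 = 1.3607
(t/eta)^beta = 1.3607^2.5241 = 2.1758
R(t) = exp(-2.1758)
R(t) = 0.1135

0.1135


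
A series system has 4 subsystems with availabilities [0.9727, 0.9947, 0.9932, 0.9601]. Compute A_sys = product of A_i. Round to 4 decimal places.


Subsystems: [0.9727, 0.9947, 0.9932, 0.9601]
After subsystem 1 (A=0.9727): product = 0.9727
After subsystem 2 (A=0.9947): product = 0.9675
After subsystem 3 (A=0.9932): product = 0.961
After subsystem 4 (A=0.9601): product = 0.9226
A_sys = 0.9226

0.9226


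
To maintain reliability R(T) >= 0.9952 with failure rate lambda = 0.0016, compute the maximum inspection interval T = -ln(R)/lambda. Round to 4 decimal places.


R_target = 0.9952
lambda = 0.0016
-ln(0.9952) = 0.0048
T = 0.0048 / 0.0016
T = 3.0072

3.0072


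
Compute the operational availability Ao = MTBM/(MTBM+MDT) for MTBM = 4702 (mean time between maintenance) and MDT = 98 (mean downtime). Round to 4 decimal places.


MTBM = 4702
MDT = 98
MTBM + MDT = 4800
Ao = 4702 / 4800
Ao = 0.9796

0.9796


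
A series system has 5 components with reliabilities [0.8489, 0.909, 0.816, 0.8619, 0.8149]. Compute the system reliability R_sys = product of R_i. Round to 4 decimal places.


Components: [0.8489, 0.909, 0.816, 0.8619, 0.8149]
After component 1 (R=0.8489): product = 0.8489
After component 2 (R=0.909): product = 0.7717
After component 3 (R=0.816): product = 0.6297
After component 4 (R=0.8619): product = 0.5427
After component 5 (R=0.8149): product = 0.4423
R_sys = 0.4423

0.4423


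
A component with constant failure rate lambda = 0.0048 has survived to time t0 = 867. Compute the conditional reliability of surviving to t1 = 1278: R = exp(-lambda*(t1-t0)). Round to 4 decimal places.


lambda = 0.0048
t0 = 867, t1 = 1278
t1 - t0 = 411
lambda * (t1-t0) = 0.0048 * 411 = 1.9728
R = exp(-1.9728)
R = 0.1391

0.1391


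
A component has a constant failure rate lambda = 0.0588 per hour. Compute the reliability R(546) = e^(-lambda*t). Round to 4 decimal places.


lambda = 0.0588
t = 546
lambda * t = 32.1048
R(t) = e^(-32.1048)
R(t) = 0.0

0.0


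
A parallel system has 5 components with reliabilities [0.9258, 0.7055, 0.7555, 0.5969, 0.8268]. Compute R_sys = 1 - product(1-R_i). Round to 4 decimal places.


Components: [0.9258, 0.7055, 0.7555, 0.5969, 0.8268]
(1 - 0.9258) = 0.0742, running product = 0.0742
(1 - 0.7055) = 0.2945, running product = 0.0219
(1 - 0.7555) = 0.2445, running product = 0.0053
(1 - 0.5969) = 0.4031, running product = 0.0022
(1 - 0.8268) = 0.1732, running product = 0.0004
Product of (1-R_i) = 0.0004
R_sys = 1 - 0.0004 = 0.9996

0.9996


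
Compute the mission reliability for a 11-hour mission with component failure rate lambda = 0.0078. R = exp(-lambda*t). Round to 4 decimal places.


lambda = 0.0078
mission_time = 11
lambda * t = 0.0078 * 11 = 0.0858
R = exp(-0.0858)
R = 0.9178

0.9178


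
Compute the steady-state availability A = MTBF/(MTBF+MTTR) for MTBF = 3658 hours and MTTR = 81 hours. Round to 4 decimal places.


MTBF = 3658
MTTR = 81
MTBF + MTTR = 3739
A = 3658 / 3739
A = 0.9783

0.9783


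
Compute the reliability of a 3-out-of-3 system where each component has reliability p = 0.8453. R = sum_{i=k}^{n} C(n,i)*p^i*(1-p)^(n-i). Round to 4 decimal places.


k = 3, n = 3, p = 0.8453
i=3: C(3,3)=1 * 0.8453^3 * 0.1547^0 = 0.604
R = sum of terms = 0.604

0.604


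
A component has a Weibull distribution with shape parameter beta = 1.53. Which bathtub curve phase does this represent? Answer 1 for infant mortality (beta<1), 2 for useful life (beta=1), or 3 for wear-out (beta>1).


beta = 1.53
Compare beta to 1:
beta < 1 => infant mortality (phase 1)
beta = 1 => useful life (phase 2)
beta > 1 => wear-out (phase 3)
Since beta = 1.53, this is wear-out (increasing failure rate)
Phase = 3

3


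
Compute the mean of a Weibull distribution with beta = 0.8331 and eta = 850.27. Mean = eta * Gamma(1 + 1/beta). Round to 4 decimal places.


beta = 0.8331, eta = 850.27
1/beta = 1.2003
1 + 1/beta = 2.2003
Gamma(2.2003) = 1.102
Mean = 850.27 * 1.102
Mean = 937.001

937.001


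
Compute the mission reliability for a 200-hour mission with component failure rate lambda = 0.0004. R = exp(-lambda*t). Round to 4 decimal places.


lambda = 0.0004
mission_time = 200
lambda * t = 0.0004 * 200 = 0.08
R = exp(-0.08)
R = 0.9231

0.9231


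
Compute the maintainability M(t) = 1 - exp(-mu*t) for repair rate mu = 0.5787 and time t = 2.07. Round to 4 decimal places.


mu = 0.5787, t = 2.07
mu * t = 0.5787 * 2.07 = 1.1979
exp(-1.1979) = 0.3018
M(t) = 1 - 0.3018
M(t) = 0.6982

0.6982


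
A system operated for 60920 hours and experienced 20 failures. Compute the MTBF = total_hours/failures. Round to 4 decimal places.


total_hours = 60920
failures = 20
MTBF = 60920 / 20
MTBF = 3046.0

3046.0


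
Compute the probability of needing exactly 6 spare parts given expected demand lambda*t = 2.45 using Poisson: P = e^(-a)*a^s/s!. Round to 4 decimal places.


a = 2.45, s = 6
e^(-a) = e^(-2.45) = 0.0863
a^s = 2.45^6 = 216.2701
s! = 720
P = 0.0863 * 216.2701 / 720
P = 0.0259

0.0259


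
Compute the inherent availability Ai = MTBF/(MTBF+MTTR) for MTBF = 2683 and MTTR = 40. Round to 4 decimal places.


MTBF = 2683
MTTR = 40
MTBF + MTTR = 2723
Ai = 2683 / 2723
Ai = 0.9853

0.9853


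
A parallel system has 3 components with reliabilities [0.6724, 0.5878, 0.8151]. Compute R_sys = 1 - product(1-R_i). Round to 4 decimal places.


Components: [0.6724, 0.5878, 0.8151]
(1 - 0.6724) = 0.3276, running product = 0.3276
(1 - 0.5878) = 0.4122, running product = 0.135
(1 - 0.8151) = 0.1849, running product = 0.025
Product of (1-R_i) = 0.025
R_sys = 1 - 0.025 = 0.975

0.975


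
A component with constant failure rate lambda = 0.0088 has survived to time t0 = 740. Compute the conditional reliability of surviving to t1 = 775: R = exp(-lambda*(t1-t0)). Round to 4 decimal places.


lambda = 0.0088
t0 = 740, t1 = 775
t1 - t0 = 35
lambda * (t1-t0) = 0.0088 * 35 = 0.308
R = exp(-0.308)
R = 0.7349

0.7349


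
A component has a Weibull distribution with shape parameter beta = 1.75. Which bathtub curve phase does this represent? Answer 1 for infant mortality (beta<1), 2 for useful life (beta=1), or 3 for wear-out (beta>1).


beta = 1.75
Compare beta to 1:
beta < 1 => infant mortality (phase 1)
beta = 1 => useful life (phase 2)
beta > 1 => wear-out (phase 3)
Since beta = 1.75, this is wear-out (increasing failure rate)
Phase = 3

3


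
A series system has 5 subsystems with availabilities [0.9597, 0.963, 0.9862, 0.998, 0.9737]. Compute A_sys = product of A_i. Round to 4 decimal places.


Subsystems: [0.9597, 0.963, 0.9862, 0.998, 0.9737]
After subsystem 1 (A=0.9597): product = 0.9597
After subsystem 2 (A=0.963): product = 0.9242
After subsystem 3 (A=0.9862): product = 0.9114
After subsystem 4 (A=0.998): product = 0.9096
After subsystem 5 (A=0.9737): product = 0.8857
A_sys = 0.8857

0.8857


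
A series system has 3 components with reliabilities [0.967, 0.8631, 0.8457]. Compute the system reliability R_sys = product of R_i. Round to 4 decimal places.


Components: [0.967, 0.8631, 0.8457]
After component 1 (R=0.967): product = 0.967
After component 2 (R=0.8631): product = 0.8346
After component 3 (R=0.8457): product = 0.7058
R_sys = 0.7058

0.7058


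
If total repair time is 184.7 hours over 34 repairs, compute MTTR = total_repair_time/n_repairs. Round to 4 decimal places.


total_repair_time = 184.7
n_repairs = 34
MTTR = 184.7 / 34
MTTR = 5.4324

5.4324


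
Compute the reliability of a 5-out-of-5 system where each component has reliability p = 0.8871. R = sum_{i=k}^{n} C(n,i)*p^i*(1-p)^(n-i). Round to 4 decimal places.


k = 5, n = 5, p = 0.8871
i=5: C(5,5)=1 * 0.8871^5 * 0.1129^0 = 0.5494
R = sum of terms = 0.5494

0.5494


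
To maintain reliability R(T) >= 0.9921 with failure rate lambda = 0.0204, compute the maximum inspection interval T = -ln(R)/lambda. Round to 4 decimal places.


R_target = 0.9921
lambda = 0.0204
-ln(0.9921) = 0.0079
T = 0.0079 / 0.0204
T = 0.3888

0.3888


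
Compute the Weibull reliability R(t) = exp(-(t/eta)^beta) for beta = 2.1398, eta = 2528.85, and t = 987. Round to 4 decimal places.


beta = 2.1398, eta = 2528.85, t = 987
t/eta = 987 / 2528.85 = 0.3903
(t/eta)^beta = 0.3903^2.1398 = 0.1336
R(t) = exp(-0.1336)
R(t) = 0.875

0.875


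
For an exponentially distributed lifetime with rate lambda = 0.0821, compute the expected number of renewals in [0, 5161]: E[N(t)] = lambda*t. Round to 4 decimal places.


lambda = 0.0821
t = 5161
E[N(t)] = lambda * t
E[N(t)] = 0.0821 * 5161
E[N(t)] = 423.7181

423.7181


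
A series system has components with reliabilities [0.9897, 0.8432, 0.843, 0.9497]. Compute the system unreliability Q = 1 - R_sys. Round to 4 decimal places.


Components: [0.9897, 0.8432, 0.843, 0.9497]
After component 1: product = 0.9897
After component 2: product = 0.8345
After component 3: product = 0.7035
After component 4: product = 0.6681
R_sys = 0.6681
Q = 1 - 0.6681 = 0.3319

0.3319


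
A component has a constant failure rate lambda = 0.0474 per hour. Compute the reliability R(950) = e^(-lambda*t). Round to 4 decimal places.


lambda = 0.0474
t = 950
lambda * t = 45.03
R(t) = e^(-45.03)
R(t) = 0.0

0.0


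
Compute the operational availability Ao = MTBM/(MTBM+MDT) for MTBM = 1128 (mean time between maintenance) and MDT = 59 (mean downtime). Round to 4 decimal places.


MTBM = 1128
MDT = 59
MTBM + MDT = 1187
Ao = 1128 / 1187
Ao = 0.9503

0.9503


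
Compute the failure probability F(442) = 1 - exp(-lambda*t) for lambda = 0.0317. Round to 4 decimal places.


lambda = 0.0317, t = 442
lambda * t = 14.0114
exp(-14.0114) = 0.0
F(t) = 1 - 0.0
F(t) = 1.0

1.0


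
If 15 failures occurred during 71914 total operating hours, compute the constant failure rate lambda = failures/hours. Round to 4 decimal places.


failures = 15
total_hours = 71914
lambda = 15 / 71914
lambda = 0.0002

0.0002


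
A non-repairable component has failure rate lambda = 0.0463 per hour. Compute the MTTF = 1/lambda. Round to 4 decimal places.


lambda = 0.0463
MTTF = 1 / 0.0463
MTTF = 21.5983

21.5983


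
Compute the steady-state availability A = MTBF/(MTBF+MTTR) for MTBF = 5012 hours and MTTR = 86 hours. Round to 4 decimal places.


MTBF = 5012
MTTR = 86
MTBF + MTTR = 5098
A = 5012 / 5098
A = 0.9831

0.9831


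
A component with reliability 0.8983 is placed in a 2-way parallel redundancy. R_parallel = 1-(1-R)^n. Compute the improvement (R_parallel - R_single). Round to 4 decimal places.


R_single = 0.8983, n = 2
1 - R_single = 0.1017
(1 - R_single)^n = 0.1017^2 = 0.0103
R_parallel = 1 - 0.0103 = 0.9897
Improvement = 0.9897 - 0.8983
Improvement = 0.0914

0.0914


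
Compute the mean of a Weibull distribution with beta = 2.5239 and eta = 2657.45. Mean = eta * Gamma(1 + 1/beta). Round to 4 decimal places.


beta = 2.5239, eta = 2657.45
1/beta = 0.3962
1 + 1/beta = 1.3962
Gamma(1.3962) = 0.8875
Mean = 2657.45 * 0.8875
Mean = 2358.4249

2358.4249


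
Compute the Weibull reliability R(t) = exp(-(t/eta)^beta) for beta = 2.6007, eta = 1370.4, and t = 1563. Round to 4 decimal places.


beta = 2.6007, eta = 1370.4, t = 1563
t/eta = 1563 / 1370.4 = 1.1405
(t/eta)^beta = 1.1405^2.6007 = 1.4078
R(t) = exp(-1.4078)
R(t) = 0.2447

0.2447


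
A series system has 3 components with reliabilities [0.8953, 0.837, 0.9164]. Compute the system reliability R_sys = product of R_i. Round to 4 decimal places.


Components: [0.8953, 0.837, 0.9164]
After component 1 (R=0.8953): product = 0.8953
After component 2 (R=0.837): product = 0.7494
After component 3 (R=0.9164): product = 0.6867
R_sys = 0.6867

0.6867


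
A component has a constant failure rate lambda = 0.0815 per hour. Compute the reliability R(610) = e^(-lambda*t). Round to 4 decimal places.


lambda = 0.0815
t = 610
lambda * t = 49.715
R(t) = e^(-49.715)
R(t) = 0.0

0.0


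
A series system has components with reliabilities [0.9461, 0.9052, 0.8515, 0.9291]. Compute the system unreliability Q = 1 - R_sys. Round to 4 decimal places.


Components: [0.9461, 0.9052, 0.8515, 0.9291]
After component 1: product = 0.9461
After component 2: product = 0.8564
After component 3: product = 0.7292
After component 4: product = 0.6775
R_sys = 0.6775
Q = 1 - 0.6775 = 0.3225

0.3225


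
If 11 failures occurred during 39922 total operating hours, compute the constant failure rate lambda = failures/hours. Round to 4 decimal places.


failures = 11
total_hours = 39922
lambda = 11 / 39922
lambda = 0.0003

0.0003


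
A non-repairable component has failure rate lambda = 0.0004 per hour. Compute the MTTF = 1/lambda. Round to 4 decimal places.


lambda = 0.0004
MTTF = 1 / 0.0004
MTTF = 2500.0

2500.0


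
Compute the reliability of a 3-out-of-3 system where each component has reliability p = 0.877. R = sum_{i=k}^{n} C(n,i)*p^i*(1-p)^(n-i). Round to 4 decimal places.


k = 3, n = 3, p = 0.877
i=3: C(3,3)=1 * 0.877^3 * 0.123^0 = 0.6745
R = sum of terms = 0.6745

0.6745


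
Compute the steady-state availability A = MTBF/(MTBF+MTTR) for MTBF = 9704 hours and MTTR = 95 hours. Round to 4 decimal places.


MTBF = 9704
MTTR = 95
MTBF + MTTR = 9799
A = 9704 / 9799
A = 0.9903

0.9903


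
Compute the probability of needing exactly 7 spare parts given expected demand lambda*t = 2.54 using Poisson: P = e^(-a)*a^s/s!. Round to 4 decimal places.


a = 2.54, s = 7
e^(-a) = e^(-2.54) = 0.0789
a^s = 2.54^7 = 682.0811
s! = 5040
P = 0.0789 * 682.0811 / 5040
P = 0.0107

0.0107


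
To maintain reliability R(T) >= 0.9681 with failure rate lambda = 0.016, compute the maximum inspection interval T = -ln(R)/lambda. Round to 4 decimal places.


R_target = 0.9681
lambda = 0.016
-ln(0.9681) = 0.0324
T = 0.0324 / 0.016
T = 2.0262

2.0262
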